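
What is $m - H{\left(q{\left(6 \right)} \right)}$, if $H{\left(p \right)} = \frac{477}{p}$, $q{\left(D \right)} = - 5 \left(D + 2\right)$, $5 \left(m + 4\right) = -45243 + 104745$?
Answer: $\frac{476333}{40} \approx 11908.0$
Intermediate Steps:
$m = \frac{59482}{5}$ ($m = -4 + \frac{-45243 + 104745}{5} = -4 + \frac{1}{5} \cdot 59502 = -4 + \frac{59502}{5} = \frac{59482}{5} \approx 11896.0$)
$q{\left(D \right)} = -10 - 5 D$ ($q{\left(D \right)} = - 5 \left(2 + D\right) = -10 - 5 D$)
$m - H{\left(q{\left(6 \right)} \right)} = \frac{59482}{5} - \frac{477}{-10 - 30} = \frac{59482}{5} - \frac{477}{-40} = \frac{59482}{5} - 477 \left(- \frac{1}{40}\right) = \frac{59482}{5} - - \frac{477}{40} = \frac{59482}{5} + \frac{477}{40} = \frac{476333}{40}$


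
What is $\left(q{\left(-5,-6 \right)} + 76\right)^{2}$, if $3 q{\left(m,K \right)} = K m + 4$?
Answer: $\frac{68644}{9} \approx 7627.1$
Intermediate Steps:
$q{\left(m,K \right)} = \frac{4}{3} + \frac{K m}{3}$ ($q{\left(m,K \right)} = \frac{K m + 4}{3} = \frac{4 + K m}{3} = \frac{4}{3} + \frac{K m}{3}$)
$\left(q{\left(-5,-6 \right)} + 76\right)^{2} = \left(\left(\frac{4}{3} + \frac{1}{3} \left(-6\right) \left(-5\right)\right) + 76\right)^{2} = \left(\left(\frac{4}{3} + 10\right) + 76\right)^{2} = \left(\frac{34}{3} + 76\right)^{2} = \left(\frac{262}{3}\right)^{2} = \frac{68644}{9}$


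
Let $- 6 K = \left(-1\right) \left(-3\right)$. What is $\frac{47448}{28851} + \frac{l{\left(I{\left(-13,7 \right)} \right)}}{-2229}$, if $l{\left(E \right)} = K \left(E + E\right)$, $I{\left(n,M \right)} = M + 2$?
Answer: $\frac{11780139}{7145431} \approx 1.6486$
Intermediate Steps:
$K = - \frac{1}{2}$ ($K = - \frac{\left(-1\right) \left(-3\right)}{6} = \left(- \frac{1}{6}\right) 3 = - \frac{1}{2} \approx -0.5$)
$I{\left(n,M \right)} = 2 + M$
$l{\left(E \right)} = - E$ ($l{\left(E \right)} = - \frac{E + E}{2} = - \frac{2 E}{2} = - E$)
$\frac{47448}{28851} + \frac{l{\left(I{\left(-13,7 \right)} \right)}}{-2229} = \frac{47448}{28851} + \frac{\left(-1\right) \left(2 + 7\right)}{-2229} = 47448 \cdot \frac{1}{28851} + \left(-1\right) 9 \left(- \frac{1}{2229}\right) = \frac{15816}{9617} - - \frac{3}{743} = \frac{15816}{9617} + \frac{3}{743} = \frac{11780139}{7145431}$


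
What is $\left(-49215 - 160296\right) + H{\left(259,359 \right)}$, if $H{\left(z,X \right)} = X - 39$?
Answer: $-209191$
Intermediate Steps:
$H{\left(z,X \right)} = -39 + X$ ($H{\left(z,X \right)} = X - 39 = -39 + X$)
$\left(-49215 - 160296\right) + H{\left(259,359 \right)} = \left(-49215 - 160296\right) + \left(-39 + 359\right) = -209511 + 320 = -209191$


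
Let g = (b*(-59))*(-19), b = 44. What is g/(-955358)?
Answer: -1298/25141 ≈ -0.051629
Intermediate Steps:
g = 49324 (g = (44*(-59))*(-19) = -2596*(-19) = 49324)
g/(-955358) = 49324/(-955358) = 49324*(-1/955358) = -1298/25141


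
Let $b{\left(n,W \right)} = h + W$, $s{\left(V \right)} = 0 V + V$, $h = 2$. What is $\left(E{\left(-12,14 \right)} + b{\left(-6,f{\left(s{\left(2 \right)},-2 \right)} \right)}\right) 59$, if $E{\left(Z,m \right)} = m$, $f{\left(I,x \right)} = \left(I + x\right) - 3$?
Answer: $767$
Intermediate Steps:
$s{\left(V \right)} = V$ ($s{\left(V \right)} = 0 + V = V$)
$f{\left(I,x \right)} = -3 + I + x$
$b{\left(n,W \right)} = 2 + W$
$\left(E{\left(-12,14 \right)} + b{\left(-6,f{\left(s{\left(2 \right)},-2 \right)} \right)}\right) 59 = \left(14 + \left(2 - 3\right)\right) 59 = \left(14 - 1\right) 59 = 13 \cdot 59 = 767$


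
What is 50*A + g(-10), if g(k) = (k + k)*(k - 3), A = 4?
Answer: 460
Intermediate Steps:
g(k) = 2*k*(-3 + k) (g(k) = (2*k)*(-3 + k) = 2*k*(-3 + k))
50*A + g(-10) = 50*4 + 2*(-10)*(-3 - 10) = 200 + 2*(-10)*(-13) = 200 + 260 = 460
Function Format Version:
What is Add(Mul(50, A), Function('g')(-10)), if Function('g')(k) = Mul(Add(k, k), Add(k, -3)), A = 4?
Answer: 460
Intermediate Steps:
Function('g')(k) = Mul(2, k, Add(-3, k)) (Function('g')(k) = Mul(Mul(2, k), Add(-3, k)) = Mul(2, k, Add(-3, k)))
Add(Mul(50, A), Function('g')(-10)) = Add(Mul(50, 4), Mul(2, -10, Add(-3, -10))) = Add(200, Mul(2, -10, -13)) = Add(200, 260) = 460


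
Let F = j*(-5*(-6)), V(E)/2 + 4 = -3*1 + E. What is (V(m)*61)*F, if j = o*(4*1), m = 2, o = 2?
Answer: -146400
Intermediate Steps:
j = 8 (j = 2*(4*1) = 2*4 = 8)
V(E) = -14 + 2*E (V(E) = -8 + 2*(-3*1 + E) = -8 + 2*(-3 + E) = -8 + (-6 + 2*E) = -14 + 2*E)
F = 240 (F = 8*(-5*(-6)) = 8*30 = 240)
(V(m)*61)*F = ((-14 + 2*2)*61)*240 = ((-14 + 4)*61)*240 = -10*61*240 = -610*240 = -146400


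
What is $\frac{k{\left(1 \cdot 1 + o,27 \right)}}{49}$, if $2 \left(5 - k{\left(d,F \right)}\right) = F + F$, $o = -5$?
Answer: $- \frac{22}{49} \approx -0.44898$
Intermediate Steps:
$k{\left(d,F \right)} = 5 - F$ ($k{\left(d,F \right)} = 5 - \frac{F + F}{2} = 5 - \frac{2 F}{2} = 5 - F$)
$\frac{k{\left(1 \cdot 1 + o,27 \right)}}{49} = \frac{5 - 27}{49} = \left(5 - 27\right) \frac{1}{49} = \left(-22\right) \frac{1}{49} = - \frac{22}{49}$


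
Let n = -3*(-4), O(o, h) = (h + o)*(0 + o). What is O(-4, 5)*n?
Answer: -48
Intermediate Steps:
O(o, h) = o*(h + o) (O(o, h) = (h + o)*o = o*(h + o))
n = 12
O(-4, 5)*n = -4*(5 - 4)*12 = -4*1*12 = -4*12 = -48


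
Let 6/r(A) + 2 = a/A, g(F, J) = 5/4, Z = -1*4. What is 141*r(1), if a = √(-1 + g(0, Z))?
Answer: -564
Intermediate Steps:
Z = -4
g(F, J) = 5/4 (g(F, J) = 5*(¼) = 5/4)
a = ½ (a = √(-1 + 5/4) = √(¼) = ½ ≈ 0.50000)
r(A) = 6/(-2 + 1/(2*A))
141*r(1) = 141*(-12*1/(-1 + 4*1)) = 141*(-12*1/(-1 + 4)) = 141*(-12*1/3) = 141*(-12*1*⅓) = 141*(-4) = -564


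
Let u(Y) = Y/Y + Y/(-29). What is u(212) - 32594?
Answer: -945409/29 ≈ -32600.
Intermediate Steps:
u(Y) = 1 - Y/29 (u(Y) = 1 + Y*(-1/29) = 1 - Y/29)
u(212) - 32594 = (1 - 1/29*212) - 32594 = (1 - 212/29) - 32594 = -183/29 - 32594 = -945409/29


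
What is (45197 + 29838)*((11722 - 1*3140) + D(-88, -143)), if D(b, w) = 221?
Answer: 660533105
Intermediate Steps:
(45197 + 29838)*((11722 - 1*3140) + D(-88, -143)) = (45197 + 29838)*((11722 - 1*3140) + 221) = 75035*((11722 - 3140) + 221) = 75035*(8582 + 221) = 75035*8803 = 660533105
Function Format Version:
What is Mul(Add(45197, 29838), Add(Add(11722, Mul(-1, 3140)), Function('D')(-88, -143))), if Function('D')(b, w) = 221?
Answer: 660533105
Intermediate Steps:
Mul(Add(45197, 29838), Add(Add(11722, Mul(-1, 3140)), Function('D')(-88, -143))) = Mul(Add(45197, 29838), Add(Add(11722, Mul(-1, 3140)), 221)) = Mul(75035, Add(Add(11722, -3140), 221)) = Mul(75035, Add(8582, 221)) = Mul(75035, 8803) = 660533105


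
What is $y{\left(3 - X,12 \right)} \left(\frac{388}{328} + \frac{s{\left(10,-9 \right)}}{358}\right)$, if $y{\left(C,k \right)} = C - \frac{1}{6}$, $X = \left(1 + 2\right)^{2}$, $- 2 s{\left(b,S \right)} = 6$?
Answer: $- \frac{159470}{22017} \approx -7.243$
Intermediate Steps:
$s{\left(b,S \right)} = -3$ ($s{\left(b,S \right)} = \left(- \frac{1}{2}\right) 6 = -3$)
$X = 9$ ($X = 3^{2} = 9$)
$y{\left(C,k \right)} = - \frac{1}{6} + C$ ($y{\left(C,k \right)} = C - \frac{1}{6} = - \frac{1}{6} + C$)
$y{\left(3 - X,12 \right)} \left(\frac{388}{328} + \frac{s{\left(10,-9 \right)}}{358}\right) = \left(- \frac{1}{6} + \left(3 - 9\right)\right) \left(\frac{388}{328} - \frac{3}{358}\right) = \left(- \frac{1}{6} + \left(3 - 9\right)\right) \left(388 \cdot \frac{1}{328} - \frac{3}{358}\right) = \left(- \frac{1}{6} - 6\right) \left(\frac{97}{82} - \frac{3}{358}\right) = \left(- \frac{37}{6}\right) \frac{8620}{7339} = - \frac{159470}{22017}$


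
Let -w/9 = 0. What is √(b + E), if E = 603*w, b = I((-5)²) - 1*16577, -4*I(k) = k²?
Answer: 3*I*√7437/2 ≈ 129.36*I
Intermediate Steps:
w = 0 (w = -9*0 = 0)
I(k) = -k²/4
b = -66933/4 (b = -((-5)²)²/4 - 1*16577 = -¼*25² - 16577 = -¼*625 - 16577 = -625/4 - 16577 = -66933/4 ≈ -16733.)
E = 0 (E = 603*0 = 0)
√(b + E) = √(-66933/4 + 0) = √(-66933/4) = 3*I*√7437/2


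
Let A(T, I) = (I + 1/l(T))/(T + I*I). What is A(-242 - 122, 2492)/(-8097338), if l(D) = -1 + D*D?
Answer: -330177541/6662118860465607000 ≈ -4.9560e-11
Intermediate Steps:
l(D) = -1 + D²
A(T, I) = (I + 1/(-1 + T²))/(T + I²) (A(T, I) = (I + 1/(-1 + T²))/(T + I*I) = (I + 1/(-1 + T²))/(T + I²))
A(-242 - 122, 2492)/(-8097338) = ((1 + 2492*(-1 + (-242 - 122)²))/((-1 + (-242 - 122)²)*((-242 - 122) + 2492²)))/(-8097338) = ((1 + 2492*(-1 + (-364)²))/((-1 + (-364)²)*(-364 + 6210064)))*(-1/8097338) = ((1 + 2492*(-1 + 132496))/((-1 + 132496)*6209700))*(-1/8097338) = ((1/6209700)*(1 + 2492*132495)/132495)*(-1/8097338) = ((1/132495)*(1/6209700)*(1 + 330177540))*(-1/8097338) = ((1/132495)*(1/6209700)*330177541)*(-1/8097338) = (330177541/822754201500)*(-1/8097338) = -330177541/6662118860465607000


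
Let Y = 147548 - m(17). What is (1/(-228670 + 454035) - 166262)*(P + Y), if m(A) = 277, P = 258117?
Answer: -15189740648369052/225365 ≈ -6.7401e+10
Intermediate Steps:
Y = 147271 (Y = 147548 - 1*277 = 147548 - 277 = 147271)
(1/(-228670 + 454035) - 166262)*(P + Y) = (1/(-228670 + 454035) - 166262)*(258117 + 147271) = (1/225365 - 166262)*405388 = -37469635629/225365*405388 = -15189740648369052/225365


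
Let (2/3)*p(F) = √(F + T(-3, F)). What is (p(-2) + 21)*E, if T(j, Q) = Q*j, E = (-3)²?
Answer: 216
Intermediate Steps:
E = 9
p(F) = 3*√2*√(-F)/2 (p(F) = 3*√(F + F*(-3))/2 = 3*√(F - 3*F)/2 = 3*√(-2*F)/2 = 3*(√2*√(-F))/2 = 3*√2*√(-F)/2)
(p(-2) + 21)*E = (3*√2*√(-1*(-2))/2 + 21)*9 = (3*√2*√2/2 + 21)*9 = (3 + 21)*9 = 24*9 = 216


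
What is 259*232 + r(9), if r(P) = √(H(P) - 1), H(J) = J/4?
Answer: 60088 + √5/2 ≈ 60089.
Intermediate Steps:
H(J) = J/4 (H(J) = J*(¼) = J/4)
r(P) = √(-1 + P/4) (r(P) = √(P/4 - 1) = √(-1 + P/4))
259*232 + r(9) = 259*232 + √(-4 + 9)/2 = 60088 + √5/2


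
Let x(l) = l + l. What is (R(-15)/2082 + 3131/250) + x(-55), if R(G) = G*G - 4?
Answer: -12670252/130125 ≈ -97.370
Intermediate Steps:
R(G) = -4 + G**2 (R(G) = G**2 - 4 = -4 + G**2)
x(l) = 2*l
(R(-15)/2082 + 3131/250) + x(-55) = ((-4 + (-15)**2)/2082 + 3131/250) + 2*(-55) = ((-4 + 225)*(1/2082) + 3131*(1/250)) - 110 = (221*(1/2082) + 3131/250) - 110 = (221/2082 + 3131/250) - 110 = 1643498/130125 - 110 = -12670252/130125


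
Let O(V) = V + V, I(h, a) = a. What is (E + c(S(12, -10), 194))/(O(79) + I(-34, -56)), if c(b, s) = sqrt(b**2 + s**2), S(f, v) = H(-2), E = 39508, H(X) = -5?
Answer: 1162/3 + sqrt(37661)/102 ≈ 389.24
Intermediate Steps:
S(f, v) = -5
O(V) = 2*V
(E + c(S(12, -10), 194))/(O(79) + I(-34, -56)) = (39508 + sqrt((-5)**2 + 194**2))/(2*79 - 56) = (39508 + sqrt(25 + 37636))/(158 - 56) = (39508 + sqrt(37661))/102 = (39508 + sqrt(37661))*(1/102) = 1162/3 + sqrt(37661)/102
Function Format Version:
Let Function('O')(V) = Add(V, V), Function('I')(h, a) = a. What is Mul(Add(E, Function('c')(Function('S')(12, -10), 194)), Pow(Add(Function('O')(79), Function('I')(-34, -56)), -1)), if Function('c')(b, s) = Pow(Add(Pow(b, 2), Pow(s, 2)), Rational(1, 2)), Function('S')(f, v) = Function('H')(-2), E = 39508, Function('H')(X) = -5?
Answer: Add(Rational(1162, 3), Mul(Rational(1, 102), Pow(37661, Rational(1, 2)))) ≈ 389.24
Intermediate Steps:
Function('S')(f, v) = -5
Function('O')(V) = Mul(2, V)
Mul(Add(E, Function('c')(Function('S')(12, -10), 194)), Pow(Add(Function('O')(79), Function('I')(-34, -56)), -1)) = Mul(Add(39508, Pow(Add(Pow(-5, 2), Pow(194, 2)), Rational(1, 2))), Pow(Add(Mul(2, 79), -56), -1)) = Mul(Add(39508, Pow(Add(25, 37636), Rational(1, 2))), Pow(Add(158, -56), -1)) = Mul(Add(39508, Pow(37661, Rational(1, 2))), Pow(102, -1)) = Mul(Add(39508, Pow(37661, Rational(1, 2))), Rational(1, 102)) = Add(Rational(1162, 3), Mul(Rational(1, 102), Pow(37661, Rational(1, 2))))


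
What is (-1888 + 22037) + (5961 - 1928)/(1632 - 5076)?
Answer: 69389123/3444 ≈ 20148.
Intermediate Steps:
(-1888 + 22037) + (5961 - 1928)/(1632 - 5076) = 20149 + 4033/(-3444) = 20149 + 4033*(-1/3444) = 20149 - 4033/3444 = 69389123/3444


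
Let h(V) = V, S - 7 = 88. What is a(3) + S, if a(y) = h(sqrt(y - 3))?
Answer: 95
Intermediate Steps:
S = 95 (S = 7 + 88 = 95)
a(y) = sqrt(-3 + y) (a(y) = sqrt(y - 3) = sqrt(-3 + y))
a(3) + S = sqrt(-3 + 3) + 95 = sqrt(0) + 95 = 0 + 95 = 95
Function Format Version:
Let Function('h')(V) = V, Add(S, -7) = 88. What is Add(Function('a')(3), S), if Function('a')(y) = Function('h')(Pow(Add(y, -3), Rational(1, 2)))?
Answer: 95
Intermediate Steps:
S = 95 (S = Add(7, 88) = 95)
Function('a')(y) = Pow(Add(-3, y), Rational(1, 2)) (Function('a')(y) = Pow(Add(y, -3), Rational(1, 2)) = Pow(Add(-3, y), Rational(1, 2)))
Add(Function('a')(3), S) = Add(Pow(Add(-3, 3), Rational(1, 2)), 95) = Add(Pow(0, Rational(1, 2)), 95) = Add(0, 95) = 95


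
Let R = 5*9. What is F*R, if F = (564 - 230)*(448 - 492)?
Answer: -661320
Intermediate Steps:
R = 45
F = -14696 (F = 334*(-44) = -14696)
F*R = -14696*45 = -661320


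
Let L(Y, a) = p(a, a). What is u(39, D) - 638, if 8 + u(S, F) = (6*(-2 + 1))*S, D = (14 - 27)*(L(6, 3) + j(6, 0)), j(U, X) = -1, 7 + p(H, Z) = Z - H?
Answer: -880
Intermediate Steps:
p(H, Z) = -7 + Z - H (p(H, Z) = -7 + (Z - H) = -7 + Z - H)
L(Y, a) = -7 (L(Y, a) = -7 + a - a = -7)
D = 104 (D = (14 - 27)*(-7 - 1) = -13*(-8) = 104)
u(S, F) = -8 - 6*S (u(S, F) = -8 + (6*(-2 + 1))*S = -8 + (6*(-1))*S = -8 - 6*S)
u(39, D) - 638 = (-8 - 6*39) - 638 = (-8 - 234) - 638 = -242 - 638 = -880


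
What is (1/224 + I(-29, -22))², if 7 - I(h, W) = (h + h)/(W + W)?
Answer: 196308121/6071296 ≈ 32.334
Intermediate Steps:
I(h, W) = 7 - h/W (I(h, W) = 7 - (h + h)/(W + W) = 7 - 2*h/(2*W) = 7 - 2*h*1/(2*W) = 7 - h/W)
(1/224 + I(-29, -22))² = (1/224 + (7 - 1*(-29)/(-22)))² = (1/224 + (7 - 1*(-29)*(-1/22)))² = (1/224 + (7 - 29/22))² = (1/224 + 125/22)² = (14011/2464)² = 196308121/6071296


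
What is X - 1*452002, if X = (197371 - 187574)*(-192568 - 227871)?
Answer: -4119492885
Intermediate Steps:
X = -4119040883 (X = 9797*(-420439) = -4119040883)
X - 1*452002 = -4119040883 - 1*452002 = -4119040883 - 452002 = -4119492885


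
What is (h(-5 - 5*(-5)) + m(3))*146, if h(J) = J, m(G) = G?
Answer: 3358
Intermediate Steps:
(h(-5 - 5*(-5)) + m(3))*146 = ((-5 - 5*(-5)) + 3)*146 = ((-5 + 25) + 3)*146 = (20 + 3)*146 = 23*146 = 3358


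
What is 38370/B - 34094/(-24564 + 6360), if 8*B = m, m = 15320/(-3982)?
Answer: -278131185535/3486066 ≈ -79784.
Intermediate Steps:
m = -7660/1991 (m = 15320*(-1/3982) = -7660/1991 ≈ -3.8473)
B = -1915/3982 (B = (⅛)*(-7660/1991) = -1915/3982 ≈ -0.48091)
38370/B - 34094/(-24564 + 6360) = 38370/(-1915/3982) - 34094/(-24564 + 6360) = 38370*(-3982/1915) - 34094/(-18204) = -30557868/383 - 34094*(-1/18204) = -30557868/383 + 17047/9102 = -278131185535/3486066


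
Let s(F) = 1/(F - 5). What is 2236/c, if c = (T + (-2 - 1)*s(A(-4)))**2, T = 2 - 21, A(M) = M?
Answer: 5031/784 ≈ 6.4171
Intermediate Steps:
s(F) = 1/(-5 + F)
T = -19
c = 3136/9 (c = (-19 + (-2 - 1)/(-5 - 4))**2 = (-19 - 3/(-9))**2 = (-19 - 3*(-1/9))**2 = (-19 + 1/3)**2 = (-56/3)**2 = 3136/9 ≈ 348.44)
2236/c = 2236/(3136/9) = 2236*(9/3136) = 5031/784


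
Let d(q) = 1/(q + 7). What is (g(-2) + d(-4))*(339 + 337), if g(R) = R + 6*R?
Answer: -27716/3 ≈ -9238.7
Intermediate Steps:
d(q) = 1/(7 + q)
g(R) = 7*R
(g(-2) + d(-4))*(339 + 337) = (7*(-2) + 1/(7 - 4))*(339 + 337) = (-14 + 1/3)*676 = (-14 + ⅓)*676 = -41/3*676 = -27716/3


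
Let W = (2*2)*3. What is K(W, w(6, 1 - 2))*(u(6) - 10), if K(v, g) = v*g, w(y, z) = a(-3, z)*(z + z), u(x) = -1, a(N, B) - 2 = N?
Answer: -264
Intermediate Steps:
a(N, B) = 2 + N
w(y, z) = -2*z (w(y, z) = (2 - 3)*(z + z) = -2*z)
W = 12 (W = 4*3 = 12)
K(v, g) = g*v
K(W, w(6, 1 - 2))*(u(6) - 10) = (-2*(1 - 2)*12)*(-1 - 10) = (-2*(-1)*12)*(-11) = (2*12)*(-11) = 24*(-11) = -264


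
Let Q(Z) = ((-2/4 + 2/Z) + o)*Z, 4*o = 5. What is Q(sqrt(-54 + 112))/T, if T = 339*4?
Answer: 1/678 + sqrt(58)/1808 ≈ 0.0056872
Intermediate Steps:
o = 5/4 (o = (1/4)*5 = 5/4 ≈ 1.2500)
T = 1356
Q(Z) = Z*(3/4 + 2/Z) (Q(Z) = ((-2/4 + 2/Z) + 5/4)*Z = ((-2*1/4 + 2/Z) + 5/4)*Z = ((-1/2 + 2/Z) + 5/4)*Z = (3/4 + 2/Z)*Z = Z*(3/4 + 2/Z))
Q(sqrt(-54 + 112))/T = (2 + 3*sqrt(-54 + 112)/4)/1356 = (2 + 3*sqrt(58)/4)*(1/1356) = 1/678 + sqrt(58)/1808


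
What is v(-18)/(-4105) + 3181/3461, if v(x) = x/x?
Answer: 13054544/14207405 ≈ 0.91885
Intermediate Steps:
v(x) = 1
v(-18)/(-4105) + 3181/3461 = 1/(-4105) + 3181/3461 = 1*(-1/4105) + 3181*(1/3461) = -1/4105 + 3181/3461 = 13054544/14207405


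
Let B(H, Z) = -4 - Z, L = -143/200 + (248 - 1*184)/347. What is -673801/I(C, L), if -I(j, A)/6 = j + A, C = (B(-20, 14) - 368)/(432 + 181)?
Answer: -14332488451100/148079019 ≈ -96790.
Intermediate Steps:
L = -36821/69400 (L = -143*1/200 + (248 - 184)*(1/347) = -143/200 + 64*(1/347) = -143/200 + 64/347 = -36821/69400 ≈ -0.53056)
C = -386/613 (C = ((-4 - 1*14) - 368)/(432 + 181) = ((-4 - 14) - 368)/613 = (-18 - 368)*(1/613) = -386*1/613 = -386/613 ≈ -0.62969)
I(j, A) = -6*A - 6*j (I(j, A) = -6*(j + A) = -6*(A + j) = -6*A - 6*j)
-673801/I(C, L) = -673801/(-6*(-36821/69400) - 6*(-386/613)) = -673801/(110463/34700 + 2316/613) = -673801/148079019/21271100 = -673801*21271100/148079019 = -14332488451100/148079019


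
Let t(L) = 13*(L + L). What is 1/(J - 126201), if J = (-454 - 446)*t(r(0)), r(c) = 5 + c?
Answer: -1/243201 ≈ -4.1118e-6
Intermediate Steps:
t(L) = 26*L (t(L) = 13*(2*L) = 26*L)
J = -117000 (J = (-454 - 446)*(26*(5 + 0)) = -23400*5 = -900*130 = -117000)
1/(J - 126201) = 1/(-117000 - 126201) = 1/(-243201) = -1/243201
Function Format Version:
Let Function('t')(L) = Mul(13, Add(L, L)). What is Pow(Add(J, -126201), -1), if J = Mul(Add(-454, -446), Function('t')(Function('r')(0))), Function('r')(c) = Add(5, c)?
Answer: Rational(-1, 243201) ≈ -4.1118e-6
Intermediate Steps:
Function('t')(L) = Mul(26, L) (Function('t')(L) = Mul(13, Mul(2, L)) = Mul(26, L))
J = -117000 (J = Mul(Add(-454, -446), Mul(26, Add(5, 0))) = Mul(-900, Mul(26, 5)) = Mul(-900, 130) = -117000)
Pow(Add(J, -126201), -1) = Pow(Add(-117000, -126201), -1) = Pow(-243201, -1) = Rational(-1, 243201)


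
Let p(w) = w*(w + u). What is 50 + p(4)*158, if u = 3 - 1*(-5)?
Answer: 7634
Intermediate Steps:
u = 8 (u = 3 + 5 = 8)
p(w) = w*(8 + w) (p(w) = w*(w + 8) = w*(8 + w))
50 + p(4)*158 = 50 + (4*(8 + 4))*158 = 50 + (4*12)*158 = 50 + 48*158 = 50 + 7584 = 7634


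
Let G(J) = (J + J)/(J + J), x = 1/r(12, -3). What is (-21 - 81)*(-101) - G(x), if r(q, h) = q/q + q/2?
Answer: 10301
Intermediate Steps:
r(q, h) = 1 + q/2 (r(q, h) = 1 + q*(½) = 1 + q/2)
x = ⅐ (x = 1/(1 + (½)*12) = 1/(1 + 6) = 1/7 = ⅐ ≈ 0.14286)
G(J) = 1 (G(J) = (2*J)/((2*J)) = (2*J)*(1/(2*J)) = 1)
(-21 - 81)*(-101) - G(x) = (-21 - 81)*(-101) - 1*1 = -102*(-101) - 1 = 10302 - 1 = 10301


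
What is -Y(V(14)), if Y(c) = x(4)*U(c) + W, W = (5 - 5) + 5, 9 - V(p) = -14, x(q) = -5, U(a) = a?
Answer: 110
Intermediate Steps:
V(p) = 23 (V(p) = 9 - 1*(-14) = 9 + 14 = 23)
W = 5 (W = 0 + 5 = 5)
Y(c) = 5 - 5*c (Y(c) = -5*c + 5 = 5 - 5*c)
-Y(V(14)) = -(5 - 5*23) = -(5 - 115) = -1*(-110) = 110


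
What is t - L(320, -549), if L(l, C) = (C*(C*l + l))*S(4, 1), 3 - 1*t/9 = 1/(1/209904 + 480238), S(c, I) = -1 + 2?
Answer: -9704652654052199925/100803877153 ≈ -9.6273e+7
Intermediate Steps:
S(c, I) = 1
t = 2721702793995/100803877153 (t = 27 - 9/(1/209904 + 480238) = 27 - 9/100803877153/209904 = 27 - 9*209904/100803877153 = 27 - 1889136/100803877153 = 2721702793995/100803877153 ≈ 27.000)
L(l, C) = C*(l + C*l) (L(l, C) = (C*(C*l + l))*1 = (C*(l + C*l))*1 = C*(l + C*l))
t - L(320, -549) = 2721702793995/100803877153 - (-549)*320*(1 - 549) = 2721702793995/100803877153 - (-549)*320*(-548) = 2721702793995/100803877153 - 1*96272640 = 2721702793995/100803877153 - 96272640 = -9704652654052199925/100803877153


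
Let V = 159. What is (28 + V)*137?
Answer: 25619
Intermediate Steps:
(28 + V)*137 = (28 + 159)*137 = 187*137 = 25619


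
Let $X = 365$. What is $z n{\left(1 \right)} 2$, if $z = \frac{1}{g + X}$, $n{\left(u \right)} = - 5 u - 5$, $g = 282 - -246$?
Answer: $- \frac{20}{893} \approx -0.022396$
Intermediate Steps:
$g = 528$ ($g = 282 + 246 = 528$)
$n{\left(u \right)} = -5 - 5 u$
$z = \frac{1}{893}$ ($z = \frac{1}{528 + 365} = \frac{1}{893} \approx 0.0011198$)
$z n{\left(1 \right)} 2 = \frac{-5 - 5}{893} \cdot 2 = \frac{1}{893} \left(-10\right) 2 = \left(- \frac{10}{893}\right) 2 = - \frac{20}{893}$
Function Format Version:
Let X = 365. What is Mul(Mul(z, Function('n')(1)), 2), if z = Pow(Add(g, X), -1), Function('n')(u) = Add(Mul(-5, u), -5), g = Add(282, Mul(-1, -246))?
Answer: Rational(-20, 893) ≈ -0.022396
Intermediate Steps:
g = 528 (g = Add(282, 246) = 528)
Function('n')(u) = Add(-5, Mul(-5, u))
z = Rational(1, 893) (z = Pow(Add(528, 365), -1) = Pow(893, -1) = Rational(1, 893) ≈ 0.0011198)
Mul(Mul(z, Function('n')(1)), 2) = Mul(Mul(Rational(1, 893), Add(-5, Mul(-5, 1))), 2) = Mul(Mul(Rational(1, 893), Add(-5, -5)), 2) = Mul(Mul(Rational(1, 893), -10), 2) = Mul(Rational(-10, 893), 2) = Rational(-20, 893)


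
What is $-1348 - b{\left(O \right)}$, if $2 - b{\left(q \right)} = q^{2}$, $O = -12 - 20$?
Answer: $-326$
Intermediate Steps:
$O = -32$ ($O = -12 - 20 = -32$)
$b{\left(q \right)} = 2 - q^{2}$
$-1348 - b{\left(O \right)} = -1348 - \left(2 - \left(-32\right)^{2}\right) = -1348 - \left(2 - 1024\right) = -1348 - -1022 = -1348 + 1022 = -326$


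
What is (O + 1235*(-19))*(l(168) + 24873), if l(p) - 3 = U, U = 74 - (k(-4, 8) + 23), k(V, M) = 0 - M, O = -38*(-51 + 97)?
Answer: -628686155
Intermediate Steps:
O = -1748 (O = -38*46 = -1748)
k(V, M) = -M
U = 59 (U = 74 - (-1*8 + 23) = 74 - (-8 + 23) = 74 - 1*15 = 74 - 15 = 59)
l(p) = 62 (l(p) = 3 + 59 = 62)
(O + 1235*(-19))*(l(168) + 24873) = (-1748 + 1235*(-19))*(62 + 24873) = (-1748 - 23465)*24935 = -25213*24935 = -628686155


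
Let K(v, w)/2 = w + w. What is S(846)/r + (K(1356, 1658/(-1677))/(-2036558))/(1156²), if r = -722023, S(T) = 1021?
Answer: -582480335886426545/411914005866696691956 ≈ -0.0014141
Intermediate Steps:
K(v, w) = 4*w (K(v, w) = 2*(w + w) = 2*(2*w) = 4*w)
S(846)/r + (K(1356, 1658/(-1677))/(-2036558))/(1156²) = 1021/(-722023) + ((4*(1658/(-1677)))/(-2036558))/(1156²) = 1021*(-1/722023) + ((4*(1658*(-1/1677)))*(-1/2036558))/1336336 = -1021/722023 + ((4*(-1658/1677))*(-1/2036558))*(1/1336336) = -1021/722023 - 6632/1677*(-1/2036558)*(1/1336336) = -1021/722023 + (3316/1707653883)*(1/1336336) = -1021/722023 + 829/570499839848172 = -582480335886426545/411914005866696691956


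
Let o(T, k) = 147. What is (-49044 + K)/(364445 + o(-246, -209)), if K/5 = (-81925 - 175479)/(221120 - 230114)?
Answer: -109953679/819785112 ≈ -0.13412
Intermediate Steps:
K = 643510/4497 (K = 5*((-81925 - 175479)/(221120 - 230114)) = 5*(-257404/(-8994)) = 5*(-257404*(-1/8994)) = 5*(128702/4497) = 643510/4497 ≈ 143.10)
(-49044 + K)/(364445 + o(-246, -209)) = (-49044 + 643510/4497)/(364445 + 147) = -219907358/4497/364592 = -219907358/4497*1/364592 = -109953679/819785112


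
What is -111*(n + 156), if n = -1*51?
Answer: -11655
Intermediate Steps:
n = -51
-111*(n + 156) = -111*(-51 + 156) = -111*105 = -11655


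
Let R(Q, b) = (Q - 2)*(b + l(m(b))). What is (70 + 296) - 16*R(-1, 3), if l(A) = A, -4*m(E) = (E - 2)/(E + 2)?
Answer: 2538/5 ≈ 507.60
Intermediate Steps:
m(E) = -(-2 + E)/(4*(2 + E)) (m(E) = -(E - 2)/(4*(E + 2)) = -(-2 + E)/(4*(2 + E)))
R(Q, b) = (-2 + Q)*(b + (2 - b)/(4*(2 + b))) (R(Q, b) = (Q - 2)*(b + (2 - b)/(4*(2 + b))) = (-2 + Q)*(b + (2 - b)/(4*(2 + b))))
(70 + 296) - 16*R(-1, 3) = (70 + 296) - 16*(-1 + (½)*3 - ¼*(-1)*(-2 + 3) + 3*(-2 - 1)*(2 + 3))/(2 + 3) = 366 - 16*(-1 + 3/2 - ¼*(-1)*1 + 3*(-3)*5)/5 = 366 - 16*(-1 + 3/2 + ¼ - 45)/5 = 366 - 16*(-177)/(5*4) = 366 - 16*(-177/20) = 366 + 708/5 = 2538/5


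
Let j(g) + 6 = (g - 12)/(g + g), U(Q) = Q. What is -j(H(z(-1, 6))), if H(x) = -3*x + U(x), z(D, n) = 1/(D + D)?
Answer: 23/2 ≈ 11.500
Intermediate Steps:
z(D, n) = 1/(2*D)
H(x) = -2*x (H(x) = -3*x + x = -2*x)
j(g) = -6 + (-12 + g)/(2*g) (j(g) = -6 + (g - 12)/(g + g) = -6 + (-12 + g)/((2*g)) = -6 + (-12 + g)*(1/(2*g)) = -6 + (-12 + g)/(2*g))
-j(H(z(-1, 6))) = -(-11/2 - 6/((-1/(-1)))) = -(-11/2 - 6/((-(-1)))) = -(-11/2 - 6/((-2*(-½)))) = -(-11/2 - 6/1) = -(-11/2 - 6*1) = -(-11/2 - 6) = -1*(-23/2) = 23/2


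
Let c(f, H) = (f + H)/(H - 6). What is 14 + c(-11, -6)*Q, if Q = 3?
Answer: 73/4 ≈ 18.250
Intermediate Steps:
c(f, H) = (H + f)/(-6 + H)
14 + c(-11, -6)*Q = 14 + ((-6 - 11)/(-6 - 6))*3 = 14 + (-17/(-12))*3 = 14 - 1/12*(-17)*3 = 14 + (17/12)*3 = 14 + 17/4 = 73/4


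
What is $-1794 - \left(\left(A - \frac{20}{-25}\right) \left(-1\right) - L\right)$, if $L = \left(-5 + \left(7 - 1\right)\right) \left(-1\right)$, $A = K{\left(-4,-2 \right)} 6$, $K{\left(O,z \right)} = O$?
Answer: $- \frac{9091}{5} \approx -1818.2$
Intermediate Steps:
$A = -24$ ($A = \left(-4\right) 6 = -24$)
$L = -1$ ($L = \left(-5 + 6\right) \left(-1\right) = 1 \left(-1\right) = -1$)
$-1794 - \left(\left(A - \frac{20}{-25}\right) \left(-1\right) - L\right) = -1794 - \left(\left(-24 - \frac{20}{-25}\right) \left(-1\right) - -1\right) = -1794 - \left(\left(-24 - - \frac{4}{5}\right) \left(-1\right) + 1\right) = -1794 - \left(\left(-24 + \frac{4}{5}\right) \left(-1\right) + 1\right) = -1794 - \left(\left(- \frac{116}{5}\right) \left(-1\right) + 1\right) = -1794 - \left(\frac{116}{5} + 1\right) = -1794 - \frac{121}{5} = - \frac{9091}{5}$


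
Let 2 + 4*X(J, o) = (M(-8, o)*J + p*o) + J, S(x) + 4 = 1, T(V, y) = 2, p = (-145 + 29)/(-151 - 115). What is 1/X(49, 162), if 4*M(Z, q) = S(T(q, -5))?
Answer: 2128/43037 ≈ 0.049446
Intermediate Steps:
p = 58/133 (p = -116/(-266) = -116*(-1/266) = 58/133 ≈ 0.43609)
S(x) = -3 (S(x) = -4 + 1 = -3)
M(Z, q) = -¾ (M(Z, q) = (¼)*(-3) = -¾)
X(J, o) = -½ + J/16 + 29*o/266 (X(J, o) = -½ + ((-3*J/4 + 58*o/133) + J)/4 = -½ + (J/4 + 58*o/133)/4 = -½ + (J/16 + 29*o/266) = -½ + J/16 + 29*o/266)
1/X(49, 162) = 1/(-½ + (1/16)*49 + (29/266)*162) = 1/(-½ + 49/16 + 2349/133) = 1/(43037/2128) = 2128/43037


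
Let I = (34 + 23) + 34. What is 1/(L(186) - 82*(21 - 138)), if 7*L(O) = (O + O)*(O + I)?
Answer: 7/170202 ≈ 4.1128e-5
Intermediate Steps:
I = 91 (I = 57 + 34 = 91)
L(O) = 2*O*(91 + O)/7 (L(O) = ((O + O)*(O + 91))/7 = ((2*O)*(91 + O))/7 = (2*O*(91 + O))/7 = 2*O*(91 + O)/7)
1/(L(186) - 82*(21 - 138)) = 1/((2/7)*186*(91 + 186) - 82*(21 - 138)) = 1/((2/7)*186*277 - 82*(-117)) = 1/(103044/7 + 9594) = 1/(170202/7) = 7/170202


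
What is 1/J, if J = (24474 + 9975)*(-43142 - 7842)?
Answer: -1/1756347816 ≈ -5.6936e-10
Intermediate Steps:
J = -1756347816 (J = 34449*(-50984) = -1756347816)
1/J = 1/(-1756347816) = -1/1756347816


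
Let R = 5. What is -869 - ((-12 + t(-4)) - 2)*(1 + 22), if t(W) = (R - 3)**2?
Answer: -639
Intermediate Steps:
t(W) = 4 (t(W) = (5 - 3)**2 = 2**2 = 4)
-869 - ((-12 + t(-4)) - 2)*(1 + 22) = -869 - ((-12 + 4) - 2)*(1 + 22) = -869 - (-8 - 2)*23 = -869 - (-10)*23 = -869 - 1*(-230) = -869 + 230 = -639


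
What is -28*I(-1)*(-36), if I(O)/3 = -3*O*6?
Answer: 54432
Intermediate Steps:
I(O) = -54*O (I(O) = 3*(-3*O*6) = 3*(-18*O) = -54*O)
-28*I(-1)*(-36) = -(-1512)*(-1)*(-36) = -28*54*(-36) = -1512*(-36) = 54432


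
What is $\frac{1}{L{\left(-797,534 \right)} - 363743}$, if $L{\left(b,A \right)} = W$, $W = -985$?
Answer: $- \frac{1}{364728} \approx -2.7418 \cdot 10^{-6}$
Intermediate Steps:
$L{\left(b,A \right)} = -985$
$\frac{1}{L{\left(-797,534 \right)} - 363743} = \frac{1}{-985 - 363743} = \frac{1}{-364728} = - \frac{1}{364728}$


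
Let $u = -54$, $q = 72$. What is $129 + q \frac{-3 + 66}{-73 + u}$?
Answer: $\frac{11847}{127} \approx 93.283$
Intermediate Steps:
$129 + q \frac{-3 + 66}{-73 + u} = 129 + 72 \frac{-3 + 66}{-73 - 54} = 129 + 72 \frac{63}{-127} = 129 + 72 \cdot 63 \left(- \frac{1}{127}\right) = 129 + 72 \left(- \frac{63}{127}\right) = 129 - \frac{4536}{127} = \frac{11847}{127}$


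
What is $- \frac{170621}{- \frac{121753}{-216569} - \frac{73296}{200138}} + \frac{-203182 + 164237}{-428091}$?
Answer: $- \frac{1582939754265045718846}{1818051210962295} \approx -8.7068 \cdot 10^{5}$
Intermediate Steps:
$- \frac{170621}{- \frac{121753}{-216569} - \frac{73296}{200138}} + \frac{-203182 + 164237}{-428091} = - \frac{170621}{\left(-121753\right) \left(- \frac{1}{216569}\right) - \frac{36648}{100069}} - - \frac{38945}{428091} = - \frac{170621}{\frac{121753}{216569} - \frac{36648}{100069}} + \frac{38945}{428091} = - \frac{170621}{\frac{4246880245}{21671843261}} + \frac{38945}{428091} = \left(-170621\right) \frac{21671843261}{4246880245} + \frac{38945}{428091} = - \frac{3697671569035081}{4246880245} + \frac{38945}{428091} = - \frac{1582939754265045718846}{1818051210962295}$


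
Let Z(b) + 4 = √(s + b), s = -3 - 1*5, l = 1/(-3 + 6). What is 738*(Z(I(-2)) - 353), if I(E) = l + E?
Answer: -263466 + 246*I*√87 ≈ -2.6347e+5 + 2294.5*I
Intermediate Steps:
l = ⅓ (l = 1/3 = ⅓ ≈ 0.33333)
I(E) = ⅓ + E
s = -8 (s = -3 - 5 = -8)
Z(b) = -4 + √(-8 + b)
738*(Z(I(-2)) - 353) = 738*((-4 + √(-8 + (⅓ - 2))) - 353) = 738*((-4 + √(-8 - 5/3)) - 353) = 738*((-4 + √(-29/3)) - 353) = 738*((-4 + I*√87/3) - 353) = 738*(-357 + I*√87/3) = -263466 + 246*I*√87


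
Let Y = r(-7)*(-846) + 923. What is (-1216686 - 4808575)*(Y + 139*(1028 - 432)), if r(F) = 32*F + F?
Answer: -1682210694373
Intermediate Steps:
r(F) = 33*F
Y = 196349 (Y = (33*(-7))*(-846) + 923 = -231*(-846) + 923 = 195426 + 923 = 196349)
(-1216686 - 4808575)*(Y + 139*(1028 - 432)) = (-1216686 - 4808575)*(196349 + 139*(1028 - 432)) = -6025261*(196349 + 139*596) = -6025261*(196349 + 82844) = -6025261*279193 = -1682210694373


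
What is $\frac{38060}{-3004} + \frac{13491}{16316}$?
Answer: $- \frac{145114999}{12253316} \approx -11.843$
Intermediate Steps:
$\frac{38060}{-3004} + \frac{13491}{16316} = 38060 \left(- \frac{1}{3004}\right) + 13491 \cdot \frac{1}{16316} = - \frac{9515}{751} + \frac{13491}{16316} = - \frac{145114999}{12253316}$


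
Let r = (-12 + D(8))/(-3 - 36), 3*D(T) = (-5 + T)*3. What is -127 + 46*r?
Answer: -1513/13 ≈ -116.38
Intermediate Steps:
D(T) = -5 + T (D(T) = ((-5 + T)*3)/3 = (-15 + 3*T)/3 = -5 + T)
r = 3/13 (r = (-12 + (-5 + 8))/(-3 - 36) = (-12 + 3)/(-39) = -9*(-1/39) = 3/13 ≈ 0.23077)
-127 + 46*r = -127 + 46*(3/13) = -127 + 138/13 = -1513/13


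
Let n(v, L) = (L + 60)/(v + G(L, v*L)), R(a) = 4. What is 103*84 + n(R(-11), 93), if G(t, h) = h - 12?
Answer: 3149481/364 ≈ 8652.4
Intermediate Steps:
G(t, h) = -12 + h
n(v, L) = (60 + L)/(-12 + v + L*v) (n(v, L) = (L + 60)/(v + (-12 + v*L)) = (60 + L)/(v + (-12 + L*v)) = (60 + L)/(-12 + v + L*v))
103*84 + n(R(-11), 93) = 103*84 + (60 + 93)/(-12 + 4 + 93*4) = 8652 + 153/(-12 + 4 + 372) = 8652 + 153/364 = 3149481/364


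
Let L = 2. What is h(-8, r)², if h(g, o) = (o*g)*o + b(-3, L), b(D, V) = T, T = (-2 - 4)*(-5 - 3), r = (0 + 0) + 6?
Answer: 57600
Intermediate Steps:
r = 6 (r = 0 + 6 = 6)
T = 48 (T = -6*(-8) = 48)
b(D, V) = 48
h(g, o) = 48 + g*o² (h(g, o) = (o*g)*o + 48 = (g*o)*o + 48 = g*o² + 48 = 48 + g*o²)
h(-8, r)² = (48 - 8*6²)² = (48 - 8*36)² = (48 - 288)² = (-240)² = 57600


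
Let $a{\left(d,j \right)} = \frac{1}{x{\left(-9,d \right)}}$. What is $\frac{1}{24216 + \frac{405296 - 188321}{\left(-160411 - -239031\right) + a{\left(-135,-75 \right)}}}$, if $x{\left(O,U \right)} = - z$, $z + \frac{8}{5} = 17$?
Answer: $\frac{1210747}{29322790767} \approx 4.129 \cdot 10^{-5}$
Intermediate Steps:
$z = \frac{77}{5}$ ($z = - \frac{8}{5} + 17 = \frac{77}{5} \approx 15.4$)
$x{\left(O,U \right)} = - \frac{77}{5}$ ($x{\left(O,U \right)} = \left(-1\right) \frac{77}{5} = - \frac{77}{5}$)
$a{\left(d,j \right)} = - \frac{5}{77}$ ($a{\left(d,j \right)} = \frac{1}{- \frac{77}{5}} = - \frac{5}{77}$)
$\frac{1}{24216 + \frac{405296 - 188321}{\left(-160411 - -239031\right) + a{\left(-135,-75 \right)}}} = \frac{1}{24216 + \frac{405296 - 188321}{\left(-160411 - -239031\right) - \frac{5}{77}}} = \frac{1}{24216 + \frac{216975}{\left(-160411 + 239031\right) - \frac{5}{77}}} = \frac{1}{24216 + \frac{216975}{78620 - \frac{5}{77}}} = \frac{1}{24216 + \frac{216975}{\frac{6053735}{77}}} = \frac{1}{24216 + 216975 \cdot \frac{77}{6053735}} = \frac{1}{24216 + \frac{3341415}{1210747}} = \frac{1}{\frac{29322790767}{1210747}} = \frac{1210747}{29322790767}$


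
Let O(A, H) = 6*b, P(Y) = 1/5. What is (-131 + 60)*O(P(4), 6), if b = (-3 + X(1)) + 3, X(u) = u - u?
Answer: 0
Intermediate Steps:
P(Y) = ⅕
X(u) = 0
b = 0 (b = (-3 + 0) + 3 = -3 + 3 = 0)
O(A, H) = 0 (O(A, H) = 6*0 = 0)
(-131 + 60)*O(P(4), 6) = (-131 + 60)*0 = -71*0 = 0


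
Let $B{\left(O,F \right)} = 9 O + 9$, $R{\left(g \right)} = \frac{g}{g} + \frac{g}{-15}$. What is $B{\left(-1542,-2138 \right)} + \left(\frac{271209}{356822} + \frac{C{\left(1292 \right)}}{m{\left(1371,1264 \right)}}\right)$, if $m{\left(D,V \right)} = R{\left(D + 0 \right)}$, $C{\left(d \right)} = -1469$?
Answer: $- \frac{9885389503}{713644} \approx -13852.0$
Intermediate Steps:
$R{\left(g \right)} = 1 - \frac{g}{15}$ ($R{\left(g \right)} = 1 + g \left(- \frac{1}{15}\right) = 1 - \frac{g}{15}$)
$m{\left(D,V \right)} = 1 - \frac{D}{15}$ ($m{\left(D,V \right)} = 1 - \frac{D + 0}{15} = 1 - \frac{D}{15}$)
$B{\left(O,F \right)} = 9 + 9 O$
$B{\left(-1542,-2138 \right)} + \left(\frac{271209}{356822} + \frac{C{\left(1292 \right)}}{m{\left(1371,1264 \right)}}\right) = \left(9 + 9 \left(-1542\right)\right) - \left(- \frac{271209}{356822} + \frac{1469}{1 - \frac{457}{5}}\right) = \left(9 - 13878\right) - \left(- \frac{271209}{356822} + \frac{1469}{1 - \frac{457}{5}}\right) = -13869 - \left(- \frac{271209}{356822} + \frac{1469}{- \frac{452}{5}}\right) = -13869 + \left(\frac{271209}{356822} - - \frac{65}{4}\right) = -13869 + \left(\frac{271209}{356822} + \frac{65}{4}\right) = -13869 + \frac{12139133}{713644} = - \frac{9885389503}{713644}$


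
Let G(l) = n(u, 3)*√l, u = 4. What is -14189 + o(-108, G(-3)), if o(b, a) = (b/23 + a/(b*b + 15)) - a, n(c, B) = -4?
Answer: -326455/23 + 46712*I*√3/11679 ≈ -14194.0 + 6.9276*I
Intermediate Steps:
G(l) = -4*√l
o(b, a) = -a + b/23 + a/(15 + b²) (o(b, a) = (b*(1/23) + a/(b² + 15)) - a = (b/23 + a/(15 + b²)) - a = -a + b/23 + a/(15 + b²))
-14189 + o(-108, G(-3)) = -14189 + ((-108)³ - (-1288)*√(-3) + 15*(-108) - 23*(-4*I*√3)*(-108)²)/(23*(15 + (-108)²)) = -14189 + (-1259712 - (-1288)*I*√3 - 1620 - 23*(-4*I*√3)*11664)/(23*(15 + 11664)) = -14189 + (1/23)*(-1259712 - (-1288)*I*√3 - 1620 - 23*(-4*I*√3)*11664)/11679 = -14189 + (1/23)*(1/11679)*(-1259712 + 1288*I*√3 - 1620 + 1073088*I*√3) = -14189 + (1/23)*(1/11679)*(-1261332 + 1074376*I*√3) = -14189 + (-108/23 + 46712*I*√3/11679) = -326455/23 + 46712*I*√3/11679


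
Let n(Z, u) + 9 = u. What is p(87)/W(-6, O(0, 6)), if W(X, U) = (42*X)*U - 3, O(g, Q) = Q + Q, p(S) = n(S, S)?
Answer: -26/1009 ≈ -0.025768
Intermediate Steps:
n(Z, u) = -9 + u
p(S) = -9 + S
O(g, Q) = 2*Q
W(X, U) = -3 + 42*U*X (W(X, U) = 42*U*X - 3 = -3 + 42*U*X)
p(87)/W(-6, O(0, 6)) = (-9 + 87)/(-3 + 42*(2*6)*(-6)) = 78/(-3 + 42*12*(-6)) = 78/(-3 - 3024) = 78/(-3027) = 78*(-1/3027) = -26/1009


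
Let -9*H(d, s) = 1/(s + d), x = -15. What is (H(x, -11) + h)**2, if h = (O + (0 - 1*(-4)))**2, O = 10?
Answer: 2103598225/54756 ≈ 38418.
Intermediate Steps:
H(d, s) = -1/(9*(d + s)) (H(d, s) = -1/(9*(s + d)) = -1/(9*(d + s)))
h = 196 (h = (10 + (0 - 1*(-4)))**2 = (10 + (0 + 4))**2 = (10 + 4)**2 = 14**2 = 196)
(H(x, -11) + h)**2 = (-1/(9*(-15) + 9*(-11)) + 196)**2 = (-1/(-135 - 99) + 196)**2 = (-1/(-234) + 196)**2 = (-1*(-1/234) + 196)**2 = (1/234 + 196)**2 = (45865/234)**2 = 2103598225/54756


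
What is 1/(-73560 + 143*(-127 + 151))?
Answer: -1/70128 ≈ -1.4260e-5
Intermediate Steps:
1/(-73560 + 143*(-127 + 151)) = 1/(-73560 + 143*24) = 1/(-73560 + 3432) = 1/(-70128) = -1/70128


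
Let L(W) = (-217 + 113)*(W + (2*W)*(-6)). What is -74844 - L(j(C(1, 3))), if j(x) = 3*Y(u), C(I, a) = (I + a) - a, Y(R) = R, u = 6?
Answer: -95436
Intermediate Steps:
C(I, a) = I
j(x) = 18 (j(x) = 3*6 = 18)
L(W) = 1144*W (L(W) = -104*(W - 12*W) = -(-1144)*W = 1144*W)
-74844 - L(j(C(1, 3))) = -74844 - 1144*18 = -74844 - 1*20592 = -74844 - 20592 = -95436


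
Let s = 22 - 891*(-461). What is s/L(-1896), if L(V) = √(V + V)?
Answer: -410773*I*√237/948 ≈ -6670.6*I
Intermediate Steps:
s = 410773 (s = 22 + 410751 = 410773)
L(V) = √2*√V (L(V) = √(2*V) = √2*√V)
s/L(-1896) = 410773/((√2*√(-1896))) = 410773/((√2*(2*I*√474))) = 410773/((4*I*√237)) = 410773*(-I*√237/948) = -410773*I*√237/948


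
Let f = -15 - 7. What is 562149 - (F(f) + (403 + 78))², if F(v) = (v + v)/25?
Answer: 207798764/625 ≈ 3.3248e+5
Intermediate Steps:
f = -22
F(v) = 2*v/25 (F(v) = (2*v)*(1/25) = 2*v/25)
562149 - (F(f) + (403 + 78))² = 562149 - ((2/25)*(-22) + (403 + 78))² = 562149 - (-44/25 + 481)² = 562149 - (11981/25)² = 562149 - 1*143544361/625 = 562149 - 143544361/625 = 207798764/625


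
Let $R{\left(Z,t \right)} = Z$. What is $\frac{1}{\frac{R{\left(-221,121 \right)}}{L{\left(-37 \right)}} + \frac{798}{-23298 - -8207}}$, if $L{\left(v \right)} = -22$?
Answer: $\frac{332002}{3317555} \approx 0.10007$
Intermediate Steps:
$\frac{1}{\frac{R{\left(-221,121 \right)}}{L{\left(-37 \right)}} + \frac{798}{-23298 - -8207}} = \frac{1}{- \frac{221}{-22} + \frac{798}{-23298 - -8207}} = \frac{1}{\left(-221\right) \left(- \frac{1}{22}\right) + \frac{798}{-23298 + 8207}} = \frac{1}{\frac{221}{22} + \frac{798}{-15091}} = \frac{1}{\frac{221}{22} + 798 \left(- \frac{1}{15091}\right)} = \frac{1}{\frac{221}{22} - \frac{798}{15091}} = \frac{1}{\frac{3317555}{332002}} = \frac{332002}{3317555}$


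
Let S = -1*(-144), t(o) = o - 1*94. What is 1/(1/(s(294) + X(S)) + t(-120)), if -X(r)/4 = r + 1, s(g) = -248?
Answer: -828/177193 ≈ -0.0046729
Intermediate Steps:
t(o) = -94 + o (t(o) = o - 94 = -94 + o)
S = 144
X(r) = -4 - 4*r (X(r) = -4*(r + 1) = -4*(1 + r) = -4 - 4*r)
1/(1/(s(294) + X(S)) + t(-120)) = 1/(1/(-248 + (-4 - 4*144)) + (-94 - 120)) = 1/(1/(-248 + (-4 - 576)) - 214) = 1/(1/(-248 - 580) - 214) = 1/(1/(-828) - 214) = 1/(-1/828 - 214) = 1/(-177193/828) = -828/177193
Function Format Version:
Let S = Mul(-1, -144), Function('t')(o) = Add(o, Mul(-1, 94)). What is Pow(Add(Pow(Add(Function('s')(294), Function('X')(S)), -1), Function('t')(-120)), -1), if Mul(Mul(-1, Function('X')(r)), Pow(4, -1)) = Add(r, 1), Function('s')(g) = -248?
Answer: Rational(-828, 177193) ≈ -0.0046729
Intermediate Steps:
Function('t')(o) = Add(-94, o) (Function('t')(o) = Add(o, -94) = Add(-94, o))
S = 144
Function('X')(r) = Add(-4, Mul(-4, r)) (Function('X')(r) = Mul(-4, Add(r, 1)) = Mul(-4, Add(1, r)) = Add(-4, Mul(-4, r)))
Pow(Add(Pow(Add(Function('s')(294), Function('X')(S)), -1), Function('t')(-120)), -1) = Pow(Add(Pow(Add(-248, Add(-4, Mul(-4, 144))), -1), Add(-94, -120)), -1) = Pow(Add(Pow(Add(-248, Add(-4, -576)), -1), -214), -1) = Pow(Add(Pow(Add(-248, -580), -1), -214), -1) = Pow(Add(Pow(-828, -1), -214), -1) = Pow(Add(Rational(-1, 828), -214), -1) = Pow(Rational(-177193, 828), -1) = Rational(-828, 177193)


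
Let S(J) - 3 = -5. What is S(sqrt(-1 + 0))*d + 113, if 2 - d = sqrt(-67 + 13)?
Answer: 109 + 6*I*sqrt(6) ≈ 109.0 + 14.697*I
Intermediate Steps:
S(J) = -2 (S(J) = 3 - 5 = -2)
d = 2 - 3*I*sqrt(6) (d = 2 - sqrt(-67 + 13) = 2 - sqrt(-54) = 2 - 3*I*sqrt(6) ≈ 2.0 - 7.3485*I)
S(sqrt(-1 + 0))*d + 113 = -2*(2 - 3*I*sqrt(6)) + 113 = (-4 + 6*I*sqrt(6)) + 113 = 109 + 6*I*sqrt(6)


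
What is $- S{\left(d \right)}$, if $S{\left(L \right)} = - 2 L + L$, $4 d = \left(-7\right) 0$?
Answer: $0$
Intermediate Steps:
$d = 0$ ($d = \frac{\left(-7\right) 0}{4} = \frac{1}{4} \cdot 0 = 0$)
$S{\left(L \right)} = - L$
$- S{\left(d \right)} = - \left(-1\right) 0 = \left(-1\right) 0 = 0$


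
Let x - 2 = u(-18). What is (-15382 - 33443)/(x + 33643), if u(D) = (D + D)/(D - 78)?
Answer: -43400/29907 ≈ -1.4512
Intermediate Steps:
u(D) = 2*D/(-78 + D) (u(D) = (2*D)/(-78 + D) = 2*D/(-78 + D))
x = 19/8 (x = 2 + 2*(-18)/(-78 - 18) = 2 + 2*(-18)/(-96) = 2 + 2*(-18)*(-1/96) = 2 + 3/8 = 19/8 ≈ 2.3750)
(-15382 - 33443)/(x + 33643) = (-15382 - 33443)/(19/8 + 33643) = -48825/269163/8 = -48825*8/269163 = -43400/29907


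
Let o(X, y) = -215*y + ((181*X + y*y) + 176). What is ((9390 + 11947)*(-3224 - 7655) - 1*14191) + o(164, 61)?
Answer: -232118948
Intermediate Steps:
o(X, y) = 176 + y**2 - 215*y + 181*X (o(X, y) = -215*y + ((181*X + y**2) + 176) = -215*y + ((y**2 + 181*X) + 176) = -215*y + (176 + y**2 + 181*X) = 176 + y**2 - 215*y + 181*X)
((9390 + 11947)*(-3224 - 7655) - 1*14191) + o(164, 61) = ((9390 + 11947)*(-3224 - 7655) - 1*14191) + (176 + 61**2 - 215*61 + 181*164) = (21337*(-10879) - 14191) + (176 + 3721 - 13115 + 29684) = (-232125223 - 14191) + 20466 = -232139414 + 20466 = -232118948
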